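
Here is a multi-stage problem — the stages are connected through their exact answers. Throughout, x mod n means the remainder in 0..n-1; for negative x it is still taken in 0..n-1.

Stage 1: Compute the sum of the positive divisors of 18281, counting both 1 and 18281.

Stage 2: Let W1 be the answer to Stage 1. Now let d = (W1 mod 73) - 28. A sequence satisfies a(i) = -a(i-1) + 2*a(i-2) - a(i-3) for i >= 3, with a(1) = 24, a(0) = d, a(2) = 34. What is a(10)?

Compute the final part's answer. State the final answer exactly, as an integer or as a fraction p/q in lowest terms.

1012

Stage 1: 18281 = 101 * 181; sigma = (1 + 101) * (1 + 181) = 102 * 182 = 18564; answer 18564
Stage 2: W1 = 18564; d = -6; a(3) = -1*(34) + 2*(24) - 1*(-6) = 20; iterating: a(3)=20, a(4)=24, a(5)=-18, a(6)=46, a(7)=-106, a(8)=216, a(9)=-474, a(10)=1012; answer 1012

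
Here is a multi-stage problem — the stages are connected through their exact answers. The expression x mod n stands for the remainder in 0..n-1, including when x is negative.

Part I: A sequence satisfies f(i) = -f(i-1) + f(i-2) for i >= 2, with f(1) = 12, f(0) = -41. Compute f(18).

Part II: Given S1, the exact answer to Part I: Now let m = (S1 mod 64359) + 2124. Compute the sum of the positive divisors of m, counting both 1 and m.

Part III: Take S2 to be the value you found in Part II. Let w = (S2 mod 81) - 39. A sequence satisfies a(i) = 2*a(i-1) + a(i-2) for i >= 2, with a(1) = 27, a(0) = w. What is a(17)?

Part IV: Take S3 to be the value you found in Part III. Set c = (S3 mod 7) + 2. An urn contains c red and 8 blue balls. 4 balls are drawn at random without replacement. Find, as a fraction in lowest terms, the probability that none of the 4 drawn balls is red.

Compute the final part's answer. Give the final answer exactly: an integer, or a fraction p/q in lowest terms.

Part I: f(2) = -1*(12) + 1*(-41) = -53; iterating: f(2)=-53, f(3)=65, f(4)=-118, f(5)=183, f(6)=-301, f(7)=484, f(8)=-785, f(9)=1269, f(10)=-2054, f(11)=3323, f(12)=-5377, f(13)=8700, f(14)=-14077, f(15)=22777, f(16)=-36854, f(17)=59631, f(18)=-96485; answer -96485
Part II: S1 = -96485; m = 34357; 34357 = 17 * 43 * 47; sigma = (1 + 17) * (1 + 43) * (1 + 47) = 18 * 44 * 48 = 38016; answer 38016
Part III: S2 = 38016; w = -12; a(2) = 2*(27) + 1*(-12) = 42; iterating: a(2)=42, a(3)=111, a(4)=264, a(5)=639, a(6)=1542, a(7)=3723, a(8)=8988, a(9)=21699, a(10)=52386, a(11)=126471, a(12)=305328, a(13)=737127, a(14)=1779582, a(15)=4296291, a(16)=10372164, a(17)=25040619; answer 25040619
Part IV: S3 = 25040619; c = 4; total draws C(12,4) = 495; favorable C(8,4) = 70; P = 14/99; answer 14/99

14/99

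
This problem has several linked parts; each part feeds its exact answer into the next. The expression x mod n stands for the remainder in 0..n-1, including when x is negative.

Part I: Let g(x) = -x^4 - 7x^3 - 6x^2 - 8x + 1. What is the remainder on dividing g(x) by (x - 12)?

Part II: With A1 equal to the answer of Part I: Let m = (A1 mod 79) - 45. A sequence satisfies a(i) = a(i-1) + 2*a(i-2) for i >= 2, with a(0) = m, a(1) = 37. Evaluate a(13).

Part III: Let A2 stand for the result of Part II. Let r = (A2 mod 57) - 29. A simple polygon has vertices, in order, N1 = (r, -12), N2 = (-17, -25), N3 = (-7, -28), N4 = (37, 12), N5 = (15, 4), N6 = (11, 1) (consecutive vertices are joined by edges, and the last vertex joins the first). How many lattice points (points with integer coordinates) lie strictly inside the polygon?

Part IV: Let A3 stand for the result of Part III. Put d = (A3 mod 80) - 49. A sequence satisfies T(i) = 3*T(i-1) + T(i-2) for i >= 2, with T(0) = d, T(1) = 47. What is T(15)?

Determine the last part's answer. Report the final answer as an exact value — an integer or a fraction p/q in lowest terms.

Part I: remainder = value at the root: -1*(12)^4 - 7*(12)^3 - 6*(12)^2 - 8*(12)^1 + 1 = (-20736) + (-12096) + (-864) + (-96) + (1) = -33791; answer -33791
Part II: A1 = -33791; m = -24; a(2) = 1*(37) + 2*(-24) = -11; iterating: a(2)=-11, a(3)=63, a(4)=41, a(5)=167, a(6)=249, a(7)=583, a(8)=1081, a(9)=2247, a(10)=4409, a(11)=8903, a(12)=17721, a(13)=35527; answer 35527
Part III: A2 = 35527; r = -13; cross terms: (-13*-25 - -17*-12)=121, (-17*-28 - -7*-25)=301, (-7*12 - 37*-28)=952, (37*4 - 15*12)=-32, (15*1 - 11*4)=-29, (11*-12 - -13*1)=-119; twice the area = |1194| = 1194; area = 597; boundary points = 1 + 1 + 4 + 2 + 1 + 1 = 10; strictly interior points = area - boundary/2 + 1 = 593; answer 593
Part IV: A3 = 593; d = -16; T(2) = 3*(47) + 1*(-16) = 125; iterating: T(2)=125, T(3)=422, T(4)=1391, T(5)=4595, T(6)=15176, T(7)=50123, T(8)=165545, T(9)=546758, T(10)=1805819, T(11)=5964215, T(12)=19698464, T(13)=65059607, T(14)=214877285, T(15)=709691462; answer 709691462

709691462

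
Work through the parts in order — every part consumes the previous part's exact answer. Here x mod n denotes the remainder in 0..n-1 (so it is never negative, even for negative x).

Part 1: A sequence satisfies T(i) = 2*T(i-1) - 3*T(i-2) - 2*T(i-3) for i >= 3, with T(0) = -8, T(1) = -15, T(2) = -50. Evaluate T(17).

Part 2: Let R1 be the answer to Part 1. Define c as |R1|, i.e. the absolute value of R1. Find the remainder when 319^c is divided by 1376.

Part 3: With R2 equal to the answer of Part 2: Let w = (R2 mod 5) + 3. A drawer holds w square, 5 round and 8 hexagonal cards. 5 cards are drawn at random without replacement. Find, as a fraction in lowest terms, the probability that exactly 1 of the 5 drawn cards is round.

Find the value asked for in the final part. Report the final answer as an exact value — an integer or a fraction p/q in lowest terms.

275/728

Part 1: T(3) = 2*(-50) - 3*(-15) - 2*(-8) = -39; iterating: T(3)=-39, T(4)=102, T(5)=421, T(6)=614, T(7)=-239, T(8)=-3162, T(9)=-6835, T(10)=-3706, T(11)=19417, T(12)=63622, T(13)=76405, T(14)=-76890, T(15)=-510239, T(16)=-942618, T(17)=-200739; answer -200739
Part 2: R1 = -200739; c = 200739; squarings mod 1376: 319^1=319, 319^2=1313, 319^4=1217, 319^8=513, 319^16=353, 319^32=769, 319^64=1057, 319^128=1313, 319^256=1217, 319^512=513, 319^1024=353, 319^2048=769, 319^4096=1057, 319^8192=1313, 319^16384=1217, 319^32768=513, 319^65536=353, 319^131072=769; 319^200739 = 319^1 * 319^2 * 319^32 * 319^4096 * 319^65536 * 319^131072 = 1375 (mod 1376); answer 1375
Part 3: R2 = 1375; w = 3; total draws C(16,5) = 4368; favorable C(5,1)*C(11,4) = 1650; P = 275/728; answer 275/728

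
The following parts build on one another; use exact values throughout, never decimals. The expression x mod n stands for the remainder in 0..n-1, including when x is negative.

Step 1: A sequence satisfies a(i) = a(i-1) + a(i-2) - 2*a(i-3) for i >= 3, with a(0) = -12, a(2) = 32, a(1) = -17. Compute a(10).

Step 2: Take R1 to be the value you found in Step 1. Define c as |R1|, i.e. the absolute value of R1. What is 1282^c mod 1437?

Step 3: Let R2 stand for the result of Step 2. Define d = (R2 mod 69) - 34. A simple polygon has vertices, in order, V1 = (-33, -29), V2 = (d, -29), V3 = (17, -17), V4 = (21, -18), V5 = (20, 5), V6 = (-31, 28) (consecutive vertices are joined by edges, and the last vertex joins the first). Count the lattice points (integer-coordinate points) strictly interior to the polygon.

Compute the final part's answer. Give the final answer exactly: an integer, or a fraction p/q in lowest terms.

2150

Step 1: a(3) = 1*(32) + 1*(-17) - 2*(-12) = 39; iterating: a(3)=39, a(4)=105, a(5)=80, a(6)=107, a(7)=-23, a(8)=-76, a(9)=-313, a(10)=-343; answer -343
Step 2: R1 = -343; c = 343; squarings mod 1437: 1282^1=1282, 1282^2=1033, 1282^4=835, 1282^8=280, 1282^16=802, 1282^32=865, 1282^64=985, 1282^128=250, 1282^256=709; 1282^343 = 1282^1 * 1282^2 * 1282^4 * 1282^16 * 1282^64 * 1282^256 = 571 (mod 1437); answer 571
Step 3: R2 = 571; d = -15; cross terms: (-33*-29 - -15*-29)=522, (-15*-17 - 17*-29)=748, (17*-18 - 21*-17)=51, (21*5 - 20*-18)=465, (20*28 - -31*5)=715, (-31*-29 - -33*28)=1823; twice the area = |4324| = 4324; area = 2162; boundary points = 18 + 4 + 1 + 1 + 1 + 1 = 26; strictly interior points = area - boundary/2 + 1 = 2150; answer 2150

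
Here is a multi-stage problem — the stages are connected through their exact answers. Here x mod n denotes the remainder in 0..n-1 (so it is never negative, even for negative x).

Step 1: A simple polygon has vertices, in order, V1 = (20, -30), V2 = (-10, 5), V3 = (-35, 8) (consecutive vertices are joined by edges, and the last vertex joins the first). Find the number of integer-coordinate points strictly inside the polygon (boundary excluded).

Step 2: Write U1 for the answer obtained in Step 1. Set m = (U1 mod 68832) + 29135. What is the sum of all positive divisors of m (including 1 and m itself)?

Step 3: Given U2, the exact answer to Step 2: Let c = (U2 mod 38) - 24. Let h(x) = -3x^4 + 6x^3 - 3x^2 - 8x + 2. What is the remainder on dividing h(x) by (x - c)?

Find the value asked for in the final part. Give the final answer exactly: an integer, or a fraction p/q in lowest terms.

Step 1: cross terms: (20*5 - -10*-30)=-200, (-10*8 - -35*5)=95, (-35*-30 - 20*8)=890; twice the area = |785| = 785; area = 785/2; boundary points = 5 + 1 + 1 = 7; strictly interior points = area - boundary/2 + 1 = 390; answer 390
Step 2: U1 = 390; m = 29525; 29525 = 5^2 * 1181; sigma = (1 + 5 + 25) * (1 + 1181) = 31 * 1182 = 36642; answer 36642
Step 3: U2 = 36642; c = -14; remainder = value at the root: -3*(-14)^4 + 6*(-14)^3 - 3*(-14)^2 - 8*(-14)^1 + 2 = (-115248) + (-16464) + (-588) + (112) + (2) = -132186; answer -132186

-132186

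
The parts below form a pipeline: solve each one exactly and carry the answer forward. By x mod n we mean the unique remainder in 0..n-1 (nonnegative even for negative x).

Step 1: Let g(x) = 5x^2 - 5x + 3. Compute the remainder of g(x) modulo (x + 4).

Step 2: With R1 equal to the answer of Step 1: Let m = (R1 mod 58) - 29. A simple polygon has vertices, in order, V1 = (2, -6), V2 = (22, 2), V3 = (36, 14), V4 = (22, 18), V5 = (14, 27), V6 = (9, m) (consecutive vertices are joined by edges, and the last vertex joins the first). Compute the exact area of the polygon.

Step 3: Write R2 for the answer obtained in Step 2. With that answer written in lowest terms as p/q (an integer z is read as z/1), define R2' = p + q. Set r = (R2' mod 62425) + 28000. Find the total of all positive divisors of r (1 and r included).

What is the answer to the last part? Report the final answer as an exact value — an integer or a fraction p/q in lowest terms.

Step 1: remainder = value at the root: 5*(-4)^2 - 5*(-4)^1 + 3 = (80) + (20) + (3) = 103; answer 103
Step 2: R1 = 103; m = 16; cross terms: (2*2 - 22*-6)=136, (22*14 - 36*2)=236, (36*18 - 22*14)=340, (22*27 - 14*18)=342, (14*16 - 9*27)=-19, (9*-6 - 2*16)=-86; twice the area = |949| = 949; area = 949/2; answer 949/2
Step 3: R2 = 949/2; threaded value p + q = 951; r = 28951; 28951 = 13 * 17 * 131; sigma = (1 + 13) * (1 + 17) * (1 + 131) = 14 * 18 * 132 = 33264; answer 33264

33264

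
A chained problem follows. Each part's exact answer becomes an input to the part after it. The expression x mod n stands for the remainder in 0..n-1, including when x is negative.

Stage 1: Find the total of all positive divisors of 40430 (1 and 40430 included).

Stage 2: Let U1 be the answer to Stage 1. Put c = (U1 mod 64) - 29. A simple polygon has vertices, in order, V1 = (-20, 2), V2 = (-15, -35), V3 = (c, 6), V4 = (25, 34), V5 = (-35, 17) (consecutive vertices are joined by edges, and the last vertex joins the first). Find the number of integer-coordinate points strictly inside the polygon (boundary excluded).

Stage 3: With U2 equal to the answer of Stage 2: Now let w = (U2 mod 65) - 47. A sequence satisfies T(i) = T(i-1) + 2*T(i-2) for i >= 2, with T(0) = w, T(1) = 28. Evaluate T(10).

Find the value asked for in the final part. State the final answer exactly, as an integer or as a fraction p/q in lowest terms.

Stage 1: 40430 = 2 * 5 * 13 * 311; sigma = (1 + 2) * (1 + 5) * (1 + 13) * (1 + 311) = 3 * 6 * 14 * 312 = 78624; answer 78624
Stage 2: U1 = 78624; c = 3; cross terms: (-20*-35 - -15*2)=730, (-15*6 - 3*-35)=15, (3*34 - 25*6)=-48, (25*17 - -35*34)=1615, (-35*2 - -20*17)=270; twice the area = |2582| = 2582; area = 1291; boundary points = 1 + 1 + 2 + 1 + 15 = 20; strictly interior points = area - boundary/2 + 1 = 1282; answer 1282
Stage 3: U2 = 1282; w = 0; T(2) = 1*(28) + 2*(0) = 28; iterating: T(2)=28, T(3)=84, T(4)=140, T(5)=308, T(6)=588, T(7)=1204, T(8)=2380, T(9)=4788, T(10)=9548; answer 9548

9548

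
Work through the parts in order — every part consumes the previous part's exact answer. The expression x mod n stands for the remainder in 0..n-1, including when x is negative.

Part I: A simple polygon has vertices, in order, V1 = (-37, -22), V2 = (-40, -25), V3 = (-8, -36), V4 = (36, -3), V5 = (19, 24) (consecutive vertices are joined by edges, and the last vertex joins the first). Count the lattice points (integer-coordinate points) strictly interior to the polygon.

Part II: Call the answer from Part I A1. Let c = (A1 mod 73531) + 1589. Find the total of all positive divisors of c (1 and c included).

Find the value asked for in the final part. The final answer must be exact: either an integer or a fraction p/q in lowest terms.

Part I: cross terms: (-37*-25 - -40*-22)=45, (-40*-36 - -8*-25)=1240, (-8*-3 - 36*-36)=1320, (36*24 - 19*-3)=921, (19*-22 - -37*24)=470; twice the area = |3996| = 3996; area = 1998; boundary points = 3 + 1 + 11 + 1 + 2 = 18; strictly interior points = area - boundary/2 + 1 = 1990; answer 1990
Part II: A1 = 1990; c = 3579; 3579 = 3 * 1193; sigma = (1 + 3) * (1 + 1193) = 4 * 1194 = 4776; answer 4776

4776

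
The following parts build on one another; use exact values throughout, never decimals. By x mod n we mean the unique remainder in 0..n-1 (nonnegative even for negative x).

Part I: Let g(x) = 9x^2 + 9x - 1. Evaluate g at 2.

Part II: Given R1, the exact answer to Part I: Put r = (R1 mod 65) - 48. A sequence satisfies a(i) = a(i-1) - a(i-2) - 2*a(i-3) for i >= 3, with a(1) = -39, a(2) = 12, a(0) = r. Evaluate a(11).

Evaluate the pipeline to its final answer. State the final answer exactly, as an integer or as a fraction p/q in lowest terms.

Part I: 9*(2)^2 + 9*(2)^1 - 1 = (36) + (18) + (-1) = 53; answer 53
Part II: R1 = 53; r = 5; a(3) = 1*(12) - 1*(-39) - 2*(5) = 41; iterating: a(3)=41, a(4)=107, a(5)=42, a(6)=-147, a(7)=-403, a(8)=-340, a(9)=357, a(10)=1503, a(11)=1826; answer 1826

1826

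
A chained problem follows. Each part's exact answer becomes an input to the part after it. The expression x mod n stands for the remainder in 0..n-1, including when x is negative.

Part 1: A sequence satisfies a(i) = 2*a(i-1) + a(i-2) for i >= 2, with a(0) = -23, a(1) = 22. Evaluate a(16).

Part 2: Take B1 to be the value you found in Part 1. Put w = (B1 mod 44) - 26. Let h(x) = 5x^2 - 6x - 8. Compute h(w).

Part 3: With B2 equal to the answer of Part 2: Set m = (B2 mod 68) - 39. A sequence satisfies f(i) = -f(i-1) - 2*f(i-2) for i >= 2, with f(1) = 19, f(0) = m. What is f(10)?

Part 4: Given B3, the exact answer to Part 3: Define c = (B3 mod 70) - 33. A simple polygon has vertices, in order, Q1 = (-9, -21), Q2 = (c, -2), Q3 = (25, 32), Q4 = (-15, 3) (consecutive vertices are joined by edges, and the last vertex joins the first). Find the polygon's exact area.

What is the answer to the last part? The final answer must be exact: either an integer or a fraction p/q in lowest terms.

Part 1: a(2) = 2*(22) + 1*(-23) = 21; iterating: a(2)=21, a(3)=64, a(4)=149, a(5)=362, a(6)=873, a(7)=2108, a(8)=5089, a(9)=12286, a(10)=29661, a(11)=71608, a(12)=172877, a(13)=417362, a(14)=1007601, a(15)=2432564, a(16)=5872729; answer 5872729
Part 2: B1 = 5872729; w = -21; 5*(-21)^2 - 6*(-21)^1 - 8 = (2205) + (126) + (-8) = 2323; answer 2323
Part 3: B2 = 2323; m = -28; f(2) = -1*(19) - 2*(-28) = 37; iterating: f(2)=37, f(3)=-75, f(4)=1, f(5)=149, f(6)=-151, f(7)=-147, f(8)=449, f(9)=-155, f(10)=-743; answer -743
Part 4: B3 = -743; c = -6; cross terms: (-9*-2 - -6*-21)=-108, (-6*32 - 25*-2)=-142, (25*3 - -15*32)=555, (-15*-21 - -9*3)=342; twice the area = |647| = 647; area = 647/2; answer 647/2

647/2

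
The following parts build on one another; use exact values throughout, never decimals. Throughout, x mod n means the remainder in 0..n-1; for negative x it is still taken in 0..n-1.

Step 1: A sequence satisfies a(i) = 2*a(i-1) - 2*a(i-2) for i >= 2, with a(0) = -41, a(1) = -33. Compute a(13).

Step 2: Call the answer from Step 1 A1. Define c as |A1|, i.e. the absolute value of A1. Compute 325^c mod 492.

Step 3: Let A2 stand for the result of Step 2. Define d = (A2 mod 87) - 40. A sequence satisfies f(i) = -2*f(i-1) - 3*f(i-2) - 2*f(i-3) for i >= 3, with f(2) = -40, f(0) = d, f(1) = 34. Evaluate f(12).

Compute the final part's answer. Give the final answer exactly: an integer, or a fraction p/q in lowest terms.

180

Step 1: a(2) = 2*(-33) - 2*(-41) = 16; iterating: a(2)=16, a(3)=98, a(4)=164, a(5)=132, a(6)=-64, a(7)=-392, a(8)=-656, a(9)=-528, a(10)=256, a(11)=1568, a(12)=2624, a(13)=2112; answer 2112
Step 2: A1 = 2112; c = 2112; squarings mod 492: 325^1=325, 325^2=337, 325^4=409, 325^8=1, 325^16=1, 325^32=1, 325^64=1, 325^128=1, 325^256=1, 325^512=1, 325^1024=1, 325^2048=1; 325^2112 = 325^64 * 325^2048 = 1 (mod 492); answer 1
Step 3: A2 = 1; d = -39; f(3) = -2*(-40) - 3*(34) - 2*(-39) = 56; iterating: f(3)=56, f(4)=-60, f(5)=32, f(6)=4, f(7)=16, f(8)=-108, f(9)=160, f(10)=-28, f(11)=-208, f(12)=180; answer 180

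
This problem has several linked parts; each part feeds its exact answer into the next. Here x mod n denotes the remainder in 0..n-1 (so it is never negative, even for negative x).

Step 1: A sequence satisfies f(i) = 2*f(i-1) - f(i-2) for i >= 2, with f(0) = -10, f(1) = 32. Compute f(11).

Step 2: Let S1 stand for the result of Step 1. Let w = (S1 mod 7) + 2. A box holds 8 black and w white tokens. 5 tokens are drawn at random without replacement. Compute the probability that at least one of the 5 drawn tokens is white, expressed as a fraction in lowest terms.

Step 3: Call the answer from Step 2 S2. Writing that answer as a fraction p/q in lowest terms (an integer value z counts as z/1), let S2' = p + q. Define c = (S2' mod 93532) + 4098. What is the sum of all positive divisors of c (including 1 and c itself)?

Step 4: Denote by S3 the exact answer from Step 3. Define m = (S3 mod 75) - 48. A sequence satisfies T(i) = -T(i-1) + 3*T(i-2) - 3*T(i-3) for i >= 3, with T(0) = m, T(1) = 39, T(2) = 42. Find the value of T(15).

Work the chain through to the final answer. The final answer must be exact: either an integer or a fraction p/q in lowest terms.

Step 1: f(2) = 2*(32) - 1*(-10) = 74; iterating: f(2)=74, f(3)=116, f(4)=158, f(5)=200, f(6)=242, f(7)=284, f(8)=326, f(9)=368, f(10)=410, f(11)=452; answer 452
Step 2: S1 = 452; w = 6; total draws C(14,5) = 2002; complement C(8,5) = 56; favorable 2002 - 56 = 1946; P = 139/143; answer 139/143
Step 3: S2 = 139/143; threaded value p + q = 282; c = 4380; 4380 = 2^2 * 3 * 5 * 73; sigma = (1 + 2 + 4) * (1 + 3) * (1 + 5) * (1 + 73) = 7 * 4 * 6 * 74 = 12432; answer 12432
Step 4: S3 = 12432; m = 9; T(3) = -1*(42) + 3*(39) - 3*(9) = 48; iterating: T(3)=48, T(4)=-39, T(5)=57, T(6)=-318, T(7)=606, T(8)=-1731, T(9)=4503, T(10)=-11514, T(11)=30216, T(12)=-78267, T(13)=203457, T(14)=-528906, T(15)=1374078; answer 1374078

1374078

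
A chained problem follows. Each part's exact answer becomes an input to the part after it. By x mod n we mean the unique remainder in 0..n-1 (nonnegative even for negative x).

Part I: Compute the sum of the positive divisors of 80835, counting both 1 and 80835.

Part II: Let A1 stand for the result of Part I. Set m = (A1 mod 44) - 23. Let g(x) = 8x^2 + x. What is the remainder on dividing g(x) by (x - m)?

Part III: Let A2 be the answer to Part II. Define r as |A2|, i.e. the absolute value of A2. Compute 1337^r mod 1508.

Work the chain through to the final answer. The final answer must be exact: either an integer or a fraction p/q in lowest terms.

1061

Part I: 80835 = 3 * 5 * 17 * 317; sigma = (1 + 3) * (1 + 5) * (1 + 17) * (1 + 317) = 4 * 6 * 18 * 318 = 137376; answer 137376
Part II: A1 = 137376; m = -15; remainder = value at the root: 8*(-15)^2 + 1*(-15)^1 = (1800) + (-15) = 1785; answer 1785
Part III: A2 = 1785; r = 1785; squarings mod 1508: 1337^1=1337, 1337^2=589, 1337^4=81, 1337^8=529, 1337^16=861, 1337^32=893, 1337^64=1225, 1337^128=165, 1337^256=81, 1337^512=529, 1337^1024=861; 1337^1785 = 1337^1 * 1337^8 * 1337^16 * 1337^32 * 1337^64 * 1337^128 * 1337^512 * 1337^1024 = 1061 (mod 1508); answer 1061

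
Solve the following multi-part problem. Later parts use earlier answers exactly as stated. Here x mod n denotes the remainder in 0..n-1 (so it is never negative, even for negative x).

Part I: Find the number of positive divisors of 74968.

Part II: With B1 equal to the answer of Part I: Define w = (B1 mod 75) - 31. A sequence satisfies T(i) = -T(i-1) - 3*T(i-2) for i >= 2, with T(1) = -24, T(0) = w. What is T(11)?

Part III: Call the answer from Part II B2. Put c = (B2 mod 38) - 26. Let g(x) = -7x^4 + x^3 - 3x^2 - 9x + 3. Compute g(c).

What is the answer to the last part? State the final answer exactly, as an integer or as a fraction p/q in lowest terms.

Part I: 74968 = 2^3 * 9371; number of divisors = (3+1) * (1+1) = 8; answer 8
Part II: B1 = 8; w = -23; T(2) = -1*(-24) - 3*(-23) = 93; iterating: T(2)=93, T(3)=-21, T(4)=-258, T(5)=321, T(6)=453, T(7)=-1416, T(8)=57, T(9)=4191, T(10)=-4362, T(11)=-8211; answer -8211
Part III: B2 = -8211; c = 9; -7*(9)^4 + 1*(9)^3 - 3*(9)^2 - 9*(9)^1 + 3 = (-45927) + (729) + (-243) + (-81) + (3) = -45519; answer -45519

-45519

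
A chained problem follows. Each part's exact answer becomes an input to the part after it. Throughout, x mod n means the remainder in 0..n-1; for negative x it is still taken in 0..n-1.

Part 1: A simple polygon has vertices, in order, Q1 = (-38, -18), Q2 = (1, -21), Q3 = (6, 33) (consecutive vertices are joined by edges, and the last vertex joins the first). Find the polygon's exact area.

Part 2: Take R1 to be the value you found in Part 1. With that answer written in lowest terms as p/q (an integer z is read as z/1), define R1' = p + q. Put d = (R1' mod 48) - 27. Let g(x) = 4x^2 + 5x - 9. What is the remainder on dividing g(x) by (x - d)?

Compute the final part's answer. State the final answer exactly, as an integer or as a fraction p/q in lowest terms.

Part 1: cross terms: (-38*-21 - 1*-18)=816, (1*33 - 6*-21)=159, (6*-18 - -38*33)=1146; twice the area = |2121| = 2121; area = 2121/2; answer 2121/2
Part 2: R1 = 2121/2; threaded value p + q = 2123; d = -16; remainder = value at the root: 4*(-16)^2 + 5*(-16)^1 - 9 = (1024) + (-80) + (-9) = 935; answer 935

935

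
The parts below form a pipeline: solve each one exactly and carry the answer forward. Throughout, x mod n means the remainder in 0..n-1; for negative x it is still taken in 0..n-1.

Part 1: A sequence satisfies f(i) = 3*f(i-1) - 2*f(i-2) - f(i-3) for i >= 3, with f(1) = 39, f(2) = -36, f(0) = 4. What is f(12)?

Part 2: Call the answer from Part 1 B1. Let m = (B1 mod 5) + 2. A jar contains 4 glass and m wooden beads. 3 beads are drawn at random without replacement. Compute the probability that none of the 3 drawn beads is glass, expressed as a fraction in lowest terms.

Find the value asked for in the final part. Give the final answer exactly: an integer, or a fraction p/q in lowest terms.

1/6

Part 1: f(3) = 3*(-36) - 2*(39) - 1*(4) = -190; iterating: f(3)=-190, f(4)=-537, f(5)=-1195, f(6)=-2321, f(7)=-4036, f(8)=-6271, f(9)=-8420, f(10)=-8682, f(11)=-2935, f(12)=16979; answer 16979
Part 2: B1 = 16979; m = 6; total draws C(10,3) = 120; favorable C(6,3) = 20; P = 1/6; answer 1/6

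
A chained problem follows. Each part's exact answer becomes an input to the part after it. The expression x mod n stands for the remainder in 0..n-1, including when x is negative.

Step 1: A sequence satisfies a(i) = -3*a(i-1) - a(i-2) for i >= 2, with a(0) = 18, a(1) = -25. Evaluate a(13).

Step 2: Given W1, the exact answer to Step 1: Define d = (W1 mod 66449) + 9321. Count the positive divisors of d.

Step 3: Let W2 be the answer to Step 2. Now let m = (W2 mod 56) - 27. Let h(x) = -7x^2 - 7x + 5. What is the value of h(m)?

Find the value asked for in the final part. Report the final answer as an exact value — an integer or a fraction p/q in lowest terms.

Step 1: a(2) = -3*(-25) - 1*(18) = 57; iterating: a(2)=57, a(3)=-146, a(4)=381, a(5)=-997, a(6)=2610, a(7)=-6833, a(8)=17889, a(9)=-46834, a(10)=122613, a(11)=-321005, a(12)=840402, a(13)=-2200201; answer -2200201
Step 2: W1 = -2200201; d = 68386; 68386 = 2 * 31 * 1103; number of divisors = (1+1) * (1+1) * (1+1) = 8; answer 8
Step 3: W2 = 8; m = -19; -7*(-19)^2 - 7*(-19)^1 + 5 = (-2527) + (133) + (5) = -2389; answer -2389

-2389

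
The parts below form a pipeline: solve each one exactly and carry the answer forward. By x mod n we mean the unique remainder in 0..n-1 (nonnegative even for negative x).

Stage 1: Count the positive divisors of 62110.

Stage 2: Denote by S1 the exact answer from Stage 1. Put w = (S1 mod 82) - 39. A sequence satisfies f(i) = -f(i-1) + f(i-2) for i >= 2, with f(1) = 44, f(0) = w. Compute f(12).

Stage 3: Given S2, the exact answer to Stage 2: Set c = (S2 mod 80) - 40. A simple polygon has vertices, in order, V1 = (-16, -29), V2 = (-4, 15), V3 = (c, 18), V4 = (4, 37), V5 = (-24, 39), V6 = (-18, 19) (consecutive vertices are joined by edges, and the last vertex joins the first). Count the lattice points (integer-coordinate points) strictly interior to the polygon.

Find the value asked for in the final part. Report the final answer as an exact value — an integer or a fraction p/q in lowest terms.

629

Stage 1: 62110 = 2 * 5 * 6211; number of divisors = (1+1) * (1+1) * (1+1) = 8; answer 8
Stage 2: S1 = 8; w = -31; f(2) = -1*(44) + 1*(-31) = -75; iterating: f(2)=-75, f(3)=119, f(4)=-194, f(5)=313, f(6)=-507, f(7)=820, f(8)=-1327, f(9)=2147, f(10)=-3474, f(11)=5621, f(12)=-9095; answer -9095
Stage 3: S2 = -9095; c = -15; cross terms: (-16*15 - -4*-29)=-356, (-4*18 - -15*15)=153, (-15*37 - 4*18)=-627, (4*39 - -24*37)=1044, (-24*19 - -18*39)=246, (-18*-29 - -16*19)=826; twice the area = |1286| = 1286; area = 643; boundary points = 4 + 1 + 19 + 2 + 2 + 2 = 30; strictly interior points = area - boundary/2 + 1 = 629; answer 629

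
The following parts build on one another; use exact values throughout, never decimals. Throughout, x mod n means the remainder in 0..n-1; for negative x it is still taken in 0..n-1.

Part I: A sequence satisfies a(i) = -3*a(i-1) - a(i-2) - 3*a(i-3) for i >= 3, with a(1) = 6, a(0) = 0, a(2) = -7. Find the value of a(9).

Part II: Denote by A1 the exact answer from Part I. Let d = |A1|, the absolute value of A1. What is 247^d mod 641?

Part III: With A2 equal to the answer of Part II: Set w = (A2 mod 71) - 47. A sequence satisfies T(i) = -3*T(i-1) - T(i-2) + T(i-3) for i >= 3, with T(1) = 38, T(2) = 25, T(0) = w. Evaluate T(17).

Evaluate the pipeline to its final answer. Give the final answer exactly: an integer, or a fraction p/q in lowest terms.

Part I: a(3) = -3*(-7) - 1*(6) - 3*(0) = 15; iterating: a(3)=15, a(4)=-56, a(5)=174, a(6)=-511, a(7)=1527, a(8)=-4592, a(9)=13782; answer 13782
Part II: A1 = 13782; d = 13782; squarings mod 641: 247^1=247, 247^2=114, 247^4=176, 247^8=208, 247^16=317, 247^32=493, 247^64=110, 247^128=562, 247^256=472, 247^512=357, 247^1024=531, 247^2048=562, 247^4096=472, 247^8192=357; 247^13782 = 247^2 * 247^4 * 247^16 * 247^64 * 247^128 * 247^256 * 247^1024 * 247^4096 * 247^8192 = 355 (mod 641); answer 355
Part III: A2 = 355; w = -47; T(3) = -3*(25) - 1*(38) + 1*(-47) = -160; iterating: T(3)=-160, T(4)=493, T(5)=-1294, T(6)=3229, T(7)=-7900, T(8)=19177, T(9)=-46402, T(10)=112129, T(11)=-270808, T(12)=653893, T(13)=-1578742, T(14)=3811525, T(15)=-9201940, T(16)=22215553, T(17)=-53633194; answer -53633194

-53633194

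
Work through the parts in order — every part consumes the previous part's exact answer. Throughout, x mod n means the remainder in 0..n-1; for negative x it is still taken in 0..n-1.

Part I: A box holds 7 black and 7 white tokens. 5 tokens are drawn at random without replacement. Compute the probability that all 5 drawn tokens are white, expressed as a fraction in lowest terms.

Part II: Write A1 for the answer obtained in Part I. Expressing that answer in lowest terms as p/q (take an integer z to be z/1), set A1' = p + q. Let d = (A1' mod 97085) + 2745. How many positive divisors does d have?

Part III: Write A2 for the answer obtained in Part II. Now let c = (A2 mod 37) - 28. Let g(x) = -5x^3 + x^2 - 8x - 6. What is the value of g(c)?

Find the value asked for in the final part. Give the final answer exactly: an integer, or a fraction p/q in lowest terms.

40554

Part I: total draws C(14,5) = 2002; favorable C(7,5) = 21; P = 3/286; answer 3/286
Part II: A1 = 3/286; threaded value p + q = 289; d = 3034; 3034 = 2 * 37 * 41; number of divisors = (1+1) * (1+1) * (1+1) = 8; answer 8
Part III: A2 = 8; c = -20; -5*(-20)^3 + 1*(-20)^2 - 8*(-20)^1 - 6 = (40000) + (400) + (160) + (-6) = 40554; answer 40554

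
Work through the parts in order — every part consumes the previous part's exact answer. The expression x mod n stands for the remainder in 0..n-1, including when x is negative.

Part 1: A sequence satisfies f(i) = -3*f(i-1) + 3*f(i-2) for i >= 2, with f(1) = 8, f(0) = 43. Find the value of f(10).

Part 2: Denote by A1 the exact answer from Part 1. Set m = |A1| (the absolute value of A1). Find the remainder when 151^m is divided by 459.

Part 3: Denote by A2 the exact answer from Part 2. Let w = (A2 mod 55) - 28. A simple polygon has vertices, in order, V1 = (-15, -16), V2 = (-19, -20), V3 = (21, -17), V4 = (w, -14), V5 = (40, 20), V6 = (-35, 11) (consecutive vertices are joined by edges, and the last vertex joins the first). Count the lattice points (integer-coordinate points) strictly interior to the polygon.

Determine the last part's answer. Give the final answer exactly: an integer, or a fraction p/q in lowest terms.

Part 1: f(2) = -3*(8) + 3*(43) = 105; iterating: f(2)=105, f(3)=-291, f(4)=1188, f(5)=-4437, f(6)=16875, f(7)=-63936, f(8)=242433, f(9)=-919107, f(10)=3484620; answer 3484620
Part 2: A1 = 3484620; m = 3484620; squarings mod 459: 151^1=151, 151^2=310, 151^4=169, 151^8=103, 151^16=52, 151^32=409, 151^64=205, 151^128=256, 151^256=358, 151^512=103, 151^1024=52, 151^2048=409, 151^4096=205, 151^8192=256, 151^16384=358, 151^32768=103, 151^65536=52, 151^131072=409, 151^262144=205, 151^524288=256, 151^1048576=358, 151^2097152=103; 151^3484620 = 151^4 * 151^8 * 151^64 * 151^128 * 151^256 * 151^512 * 151^2048 * 151^8192 * 151^65536 * 151^262144 * 151^1048576 * 151^2097152 = 271 (mod 459); answer 271
Part 3: A2 = 271; w = 23; cross terms: (-15*-20 - -19*-16)=-4, (-19*-17 - 21*-20)=743, (21*-14 - 23*-17)=97, (23*20 - 40*-14)=1020, (40*11 - -35*20)=1140, (-35*-16 - -15*11)=725; twice the area = |3721| = 3721; area = 3721/2; boundary points = 4 + 1 + 1 + 17 + 3 + 1 = 27; strictly interior points = area - boundary/2 + 1 = 1848; answer 1848

1848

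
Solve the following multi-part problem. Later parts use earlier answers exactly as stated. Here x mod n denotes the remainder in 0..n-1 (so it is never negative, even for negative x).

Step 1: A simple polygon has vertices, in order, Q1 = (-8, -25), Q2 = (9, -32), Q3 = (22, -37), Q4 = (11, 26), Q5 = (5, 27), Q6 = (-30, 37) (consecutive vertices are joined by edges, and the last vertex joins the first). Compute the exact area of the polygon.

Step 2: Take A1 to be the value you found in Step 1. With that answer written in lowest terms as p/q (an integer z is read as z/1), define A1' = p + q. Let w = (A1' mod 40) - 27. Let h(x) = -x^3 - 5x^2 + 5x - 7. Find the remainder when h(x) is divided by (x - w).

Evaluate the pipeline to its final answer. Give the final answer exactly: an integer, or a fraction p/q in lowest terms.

14059

Step 1: cross terms: (-8*-32 - 9*-25)=481, (9*-37 - 22*-32)=371, (22*26 - 11*-37)=979, (11*27 - 5*26)=167, (5*37 - -30*27)=995, (-30*-25 - -8*37)=1046; twice the area = |4039| = 4039; area = 4039/2; answer 4039/2
Step 2: A1 = 4039/2; threaded value p + q = 4041; w = -26; remainder = value at the root: -1*(-26)^3 - 5*(-26)^2 + 5*(-26)^1 - 7 = (17576) + (-3380) + (-130) + (-7) = 14059; answer 14059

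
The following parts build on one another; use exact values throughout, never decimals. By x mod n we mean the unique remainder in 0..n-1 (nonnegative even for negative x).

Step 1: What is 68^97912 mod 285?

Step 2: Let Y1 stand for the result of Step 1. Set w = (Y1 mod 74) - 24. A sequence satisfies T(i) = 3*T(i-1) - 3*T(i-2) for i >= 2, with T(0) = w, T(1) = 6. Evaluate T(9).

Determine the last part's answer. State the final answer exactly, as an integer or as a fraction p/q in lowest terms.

Step 1: squarings mod 285: 68^1=68, 68^2=64, 68^4=106, 68^8=121, 68^16=106, 68^32=121, 68^64=106, 68^128=121, 68^256=106, 68^512=121, 68^1024=106, 68^2048=121, 68^4096=106, 68^8192=121, 68^16384=106, 68^32768=121, 68^65536=106; 68^97912 = 68^8 * 68^16 * 68^32 * 68^64 * 68^512 * 68^1024 * 68^2048 * 68^4096 * 68^8192 * 68^16384 * 68^65536 = 106 (mod 285); answer 106
Step 2: Y1 = 106; w = 8; T(2) = 3*(6) - 3*(8) = -6; iterating: T(2)=-6, T(3)=-36, T(4)=-90, T(5)=-162, T(6)=-216, T(7)=-162, T(8)=162, T(9)=972; answer 972

972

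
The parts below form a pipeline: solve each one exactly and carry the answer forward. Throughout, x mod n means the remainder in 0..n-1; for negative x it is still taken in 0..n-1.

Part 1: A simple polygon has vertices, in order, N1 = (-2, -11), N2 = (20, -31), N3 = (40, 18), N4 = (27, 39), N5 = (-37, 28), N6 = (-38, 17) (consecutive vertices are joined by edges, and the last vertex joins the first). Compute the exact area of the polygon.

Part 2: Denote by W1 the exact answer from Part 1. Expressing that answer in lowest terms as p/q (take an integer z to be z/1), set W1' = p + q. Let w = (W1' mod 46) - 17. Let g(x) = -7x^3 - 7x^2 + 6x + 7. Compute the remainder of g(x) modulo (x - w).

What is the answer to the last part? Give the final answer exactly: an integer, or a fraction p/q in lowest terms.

-25103

Part 1: cross terms: (-2*-31 - 20*-11)=282, (20*18 - 40*-31)=1600, (40*39 - 27*18)=1074, (27*28 - -37*39)=2199, (-37*17 - -38*28)=435, (-38*-11 - -2*17)=452; twice the area = |6042| = 6042; area = 3021; answer 3021
Part 2: W1 = 3021; threaded value p + q = 3022; w = 15; remainder = value at the root: -7*(15)^3 - 7*(15)^2 + 6*(15)^1 + 7 = (-23625) + (-1575) + (90) + (7) = -25103; answer -25103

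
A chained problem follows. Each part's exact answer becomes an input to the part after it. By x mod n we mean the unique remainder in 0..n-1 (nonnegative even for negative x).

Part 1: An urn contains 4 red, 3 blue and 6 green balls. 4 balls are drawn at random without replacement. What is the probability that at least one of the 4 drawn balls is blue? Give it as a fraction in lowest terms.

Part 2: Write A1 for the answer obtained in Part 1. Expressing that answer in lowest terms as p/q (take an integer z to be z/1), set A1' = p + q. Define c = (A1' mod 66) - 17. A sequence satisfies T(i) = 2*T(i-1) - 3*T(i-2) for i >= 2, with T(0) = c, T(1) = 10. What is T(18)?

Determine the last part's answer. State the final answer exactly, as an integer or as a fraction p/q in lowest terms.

216173

Part 1: total draws C(13,4) = 715; complement C(10,4) = 210; favorable 715 - 210 = 505; P = 101/143; answer 101/143
Part 2: A1 = 101/143; threaded value p + q = 244; c = 29; T(2) = 2*(10) - 3*(29) = -67; iterating: T(2)=-67, T(3)=-164, T(4)=-127, T(5)=238, T(6)=857, T(7)=1000, T(8)=-571, T(9)=-4142, T(10)=-6571, T(11)=-716, T(12)=18281, T(13)=38710, T(14)=22577, T(15)=-70976, T(16)=-209683, T(17)=-206438, T(18)=216173; answer 216173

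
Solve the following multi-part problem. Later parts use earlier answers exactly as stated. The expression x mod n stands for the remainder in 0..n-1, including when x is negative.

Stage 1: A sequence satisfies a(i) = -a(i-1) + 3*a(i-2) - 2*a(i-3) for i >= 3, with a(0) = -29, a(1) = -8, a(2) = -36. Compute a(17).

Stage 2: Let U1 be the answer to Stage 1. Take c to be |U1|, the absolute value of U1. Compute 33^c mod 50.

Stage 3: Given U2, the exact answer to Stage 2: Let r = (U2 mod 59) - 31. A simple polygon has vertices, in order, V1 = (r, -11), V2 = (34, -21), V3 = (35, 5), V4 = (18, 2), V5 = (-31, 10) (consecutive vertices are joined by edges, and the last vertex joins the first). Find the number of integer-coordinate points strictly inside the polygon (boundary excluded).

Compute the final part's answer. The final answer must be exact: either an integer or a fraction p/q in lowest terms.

1229

Stage 1: a(3) = -1*(-36) + 3*(-8) - 2*(-29) = 70; iterating: a(3)=70, a(4)=-162, a(5)=444, a(6)=-1070, a(7)=2726, a(8)=-6824, a(9)=17142, a(10)=-43066, a(11)=108140, a(12)=-271622, a(13)=682174, a(14)=-1713320, a(15)=4303086, a(16)=-10807394, a(17)=27143292; answer 27143292
Stage 2: U1 = 27143292; c = 27143292; squarings mod 50: 33^1=33, 33^2=39, 33^4=21, 33^8=41, 33^16=31, 33^32=11, 33^64=21, 33^128=41, 33^256=31, 33^512=11, 33^1024=21, 33^2048=41, 33^4096=31, 33^8192=11, 33^16384=21, 33^32768=41, 33^65536=31, 33^131072=11, 33^262144=21, 33^524288=41, 33^1048576=31, 33^2097152=11, 33^4194304=21, 33^8388608=41, 33^16777216=31; 33^27143292 = 33^4 * 33^8 * 33^16 * 33^32 * 33^64 * 33^1024 * 33^2048 * 33^8192 * 33^131072 * 33^262144 * 33^524288 * 33^1048576 * 33^8388608 * 33^16777216 = 11 (mod 50); answer 11
Stage 3: U2 = 11; r = -20; cross terms: (-20*-21 - 34*-11)=794, (34*5 - 35*-21)=905, (35*2 - 18*5)=-20, (18*10 - -31*2)=242, (-31*-11 - -20*10)=541; twice the area = |2462| = 2462; area = 1231; boundary points = 2 + 1 + 1 + 1 + 1 = 6; strictly interior points = area - boundary/2 + 1 = 1229; answer 1229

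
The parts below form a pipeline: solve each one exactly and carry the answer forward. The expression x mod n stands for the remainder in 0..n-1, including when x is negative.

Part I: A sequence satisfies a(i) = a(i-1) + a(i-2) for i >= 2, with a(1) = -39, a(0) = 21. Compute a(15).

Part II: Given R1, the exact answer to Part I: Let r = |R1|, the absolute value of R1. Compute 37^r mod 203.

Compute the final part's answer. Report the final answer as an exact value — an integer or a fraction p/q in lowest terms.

Part I: a(2) = 1*(-39) + 1*(21) = -18; iterating: a(2)=-18, a(3)=-57, a(4)=-75, a(5)=-132, a(6)=-207, a(7)=-339, a(8)=-546, a(9)=-885, a(10)=-1431, a(11)=-2316, a(12)=-3747, a(13)=-6063, a(14)=-9810, a(15)=-15873; answer -15873
Part II: R1 = -15873; r = 15873; squarings mod 203: 37^1=37, 37^2=151, 37^4=65, 37^8=165, 37^16=23, 37^32=123, 37^64=107, 37^128=81, 37^256=65, 37^512=165, 37^1024=23, 37^2048=123, 37^4096=107, 37^8192=81; 37^15873 = 37^1 * 37^512 * 37^1024 * 37^2048 * 37^4096 * 37^8192 = 113 (mod 203); answer 113

113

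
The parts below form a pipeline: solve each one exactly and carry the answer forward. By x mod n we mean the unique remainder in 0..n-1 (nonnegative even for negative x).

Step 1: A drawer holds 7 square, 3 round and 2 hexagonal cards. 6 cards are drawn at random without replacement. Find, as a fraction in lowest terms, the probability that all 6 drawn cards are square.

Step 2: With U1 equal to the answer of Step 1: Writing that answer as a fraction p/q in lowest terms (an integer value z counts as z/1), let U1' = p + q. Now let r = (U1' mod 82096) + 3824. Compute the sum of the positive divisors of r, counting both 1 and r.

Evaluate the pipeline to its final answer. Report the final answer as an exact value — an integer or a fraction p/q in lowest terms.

Step 1: total draws C(12,6) = 924; favorable C(7,6) = 7; P = 1/132; answer 1/132
Step 2: U1 = 1/132; threaded value p + q = 133; r = 3957; 3957 = 3 * 1319; sigma = (1 + 3) * (1 + 1319) = 4 * 1320 = 5280; answer 5280

5280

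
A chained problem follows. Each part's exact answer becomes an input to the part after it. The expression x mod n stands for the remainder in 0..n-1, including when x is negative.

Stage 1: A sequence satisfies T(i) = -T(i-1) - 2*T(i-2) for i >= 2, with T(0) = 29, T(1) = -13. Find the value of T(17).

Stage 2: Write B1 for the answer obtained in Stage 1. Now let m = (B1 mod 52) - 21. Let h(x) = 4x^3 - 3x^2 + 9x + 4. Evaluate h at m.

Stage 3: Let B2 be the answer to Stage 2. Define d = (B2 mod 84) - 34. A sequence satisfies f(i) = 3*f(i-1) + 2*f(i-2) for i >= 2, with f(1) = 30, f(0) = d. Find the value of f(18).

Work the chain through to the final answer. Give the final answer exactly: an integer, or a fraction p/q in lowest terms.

Stage 1: T(2) = -1*(-13) - 2*(29) = -45; iterating: T(2)=-45, T(3)=71, T(4)=19, T(5)=-161, T(6)=123, T(7)=199, T(8)=-445, T(9)=47, T(10)=843, T(11)=-937, T(12)=-749, T(13)=2623, T(14)=-1125, T(15)=-4121, T(16)=6371, T(17)=1871; answer 1871
Stage 2: B1 = 1871; m = 30; 4*(30)^3 - 3*(30)^2 + 9*(30)^1 + 4 = (108000) + (-2700) + (270) + (4) = 105574; answer 105574
Stage 3: B2 = 105574; d = 36; f(2) = 3*(30) + 2*(36) = 162; iterating: f(2)=162, f(3)=546, f(4)=1962, f(5)=6978, f(6)=24858, f(7)=88530, f(8)=315306, f(9)=1122978, f(10)=3999546, f(11)=14244594, f(12)=50732874, f(13)=180687810, f(14)=643529178, f(15)=2291963154, f(16)=8162947818, f(17)=29072769762, f(18)=103544204922; answer 103544204922

103544204922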